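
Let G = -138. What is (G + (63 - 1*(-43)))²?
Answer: 1024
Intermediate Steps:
(G + (63 - 1*(-43)))² = (-138 + (63 - 1*(-43)))² = (-138 + (63 + 43))² = (-138 + 106)² = (-32)² = 1024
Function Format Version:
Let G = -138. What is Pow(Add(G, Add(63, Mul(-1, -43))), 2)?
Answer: 1024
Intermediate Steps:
Pow(Add(G, Add(63, Mul(-1, -43))), 2) = Pow(Add(-138, Add(63, Mul(-1, -43))), 2) = Pow(Add(-138, Add(63, 43)), 2) = Pow(Add(-138, 106), 2) = Pow(-32, 2) = 1024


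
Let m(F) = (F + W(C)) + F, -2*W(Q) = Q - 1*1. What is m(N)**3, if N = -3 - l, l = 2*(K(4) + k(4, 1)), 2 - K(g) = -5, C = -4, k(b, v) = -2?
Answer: -103823/8 ≈ -12978.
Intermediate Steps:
K(g) = 7 (K(g) = 2 - 1*(-5) = 2 + 5 = 7)
l = 10 (l = 2*(7 - 2) = 2*5 = 10)
W(Q) = 1/2 - Q/2 (W(Q) = -(Q - 1*1)/2 = -(Q - 1)/2 = -(-1 + Q)/2 = 1/2 - Q/2)
N = -13 (N = -3 - 1*10 = -3 - 10 = -13)
m(F) = 5/2 + 2*F (m(F) = (F + (1/2 - 1/2*(-4))) + F = (F + (1/2 + 2)) + F = (F + 5/2) + F = (5/2 + F) + F = 5/2 + 2*F)
m(N)**3 = (5/2 + 2*(-13))**3 = (5/2 - 26)**3 = (-47/2)**3 = -103823/8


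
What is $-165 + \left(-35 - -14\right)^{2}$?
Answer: $276$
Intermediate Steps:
$-165 + \left(-35 - -14\right)^{2} = -165 + \left(-35 + 14\right)^{2} = -165 + \left(-21\right)^{2} = -165 + 441 = 276$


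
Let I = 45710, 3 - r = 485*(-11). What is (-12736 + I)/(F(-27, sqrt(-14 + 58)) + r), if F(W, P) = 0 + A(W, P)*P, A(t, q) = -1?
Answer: 44003803/7123550 + 16487*sqrt(11)/7123550 ≈ 6.1849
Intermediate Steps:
r = 5338 (r = 3 - 485*(-11) = 3 - 1*(-5335) = 3 + 5335 = 5338)
F(W, P) = -P (F(W, P) = 0 - P = -P)
(-12736 + I)/(F(-27, sqrt(-14 + 58)) + r) = (-12736 + 45710)/(-sqrt(-14 + 58) + 5338) = 32974/(-sqrt(44) + 5338) = 32974/(-2*sqrt(11) + 5338) = 32974/(5338 - 2*sqrt(11))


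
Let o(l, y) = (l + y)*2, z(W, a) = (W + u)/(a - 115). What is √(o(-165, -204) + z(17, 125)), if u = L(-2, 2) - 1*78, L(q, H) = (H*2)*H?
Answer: I*√74330/10 ≈ 27.264*I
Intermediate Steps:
L(q, H) = 2*H² (L(q, H) = (2*H)*H = 2*H²)
u = -70 (u = 2*2² - 1*78 = 2*4 - 78 = 8 - 78 = -70)
z(W, a) = (-70 + W)/(-115 + a) (z(W, a) = (W - 70)/(a - 115) = (-70 + W)/(-115 + a))
o(l, y) = 2*l + 2*y
√(o(-165, -204) + z(17, 125)) = √((2*(-165) + 2*(-204)) + (-70 + 17)/(-115 + 125)) = √((-330 - 408) - 53/10) = √(-738 + (⅒)*(-53)) = √(-738 - 53/10) = √(-7433/10) = I*√74330/10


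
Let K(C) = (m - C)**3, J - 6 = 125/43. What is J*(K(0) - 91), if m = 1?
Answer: -34470/43 ≈ -801.63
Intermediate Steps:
J = 383/43 (J = 6 + 125/43 = 383/43 ≈ 8.9070)
K(C) = (1 - C)**3
J*(K(0) - 91) = 383*(-(-1 + 0)**3 - 91)/43 = 383*(-1*(-1)**3 - 91)/43 = 383*(-1*(-1) - 91)/43 = 383*(1 - 91)/43 = (383/43)*(-90) = -34470/43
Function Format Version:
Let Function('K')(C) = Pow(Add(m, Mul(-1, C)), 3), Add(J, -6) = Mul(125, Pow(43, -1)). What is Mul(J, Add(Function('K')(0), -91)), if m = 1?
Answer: Rational(-34470, 43) ≈ -801.63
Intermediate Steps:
J = Rational(383, 43) (J = Add(6, Mul(125, Pow(43, -1))) = Add(6, Mul(125, Rational(1, 43))) = Add(6, Rational(125, 43)) = Rational(383, 43) ≈ 8.9070)
Function('K')(C) = Pow(Add(1, Mul(-1, C)), 3)
Mul(J, Add(Function('K')(0), -91)) = Mul(Rational(383, 43), Add(Mul(-1, Pow(Add(-1, 0), 3)), -91)) = Mul(Rational(383, 43), Add(Mul(-1, Pow(-1, 3)), -91)) = Mul(Rational(383, 43), Add(Mul(-1, -1), -91)) = Mul(Rational(383, 43), Add(1, -91)) = Mul(Rational(383, 43), -90) = Rational(-34470, 43)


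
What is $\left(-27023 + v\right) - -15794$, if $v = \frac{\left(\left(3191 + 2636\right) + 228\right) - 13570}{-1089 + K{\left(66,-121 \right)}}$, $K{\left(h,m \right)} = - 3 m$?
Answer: $- \frac{2714913}{242} \approx -11219.0$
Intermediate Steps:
$v = \frac{2505}{242}$ ($v = \frac{\left(\left(3191 + 2636\right) + 228\right) - 13570}{-1089 - -363} = \frac{\left(5827 + 228\right) - 13570}{-1089 + 363} = \frac{6055 - 13570}{-726} = \left(-7515\right) \left(- \frac{1}{726}\right) = \frac{2505}{242} \approx 10.351$)
$\left(-27023 + v\right) - -15794 = \left(-27023 + \frac{2505}{242}\right) - -15794 = - \frac{6537061}{242} + 15794 = - \frac{2714913}{242}$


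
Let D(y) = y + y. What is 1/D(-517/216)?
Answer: -108/517 ≈ -0.20890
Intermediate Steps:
D(y) = 2*y
1/D(-517/216) = 1/(2*(-517/216)) = 1/(-517/108) = -108/517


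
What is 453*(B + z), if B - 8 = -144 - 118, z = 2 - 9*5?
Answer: -134541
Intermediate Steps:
z = -43 (z = 2 - 45 = -43)
B = -254 (B = 8 + (-144 - 118) = 8 - 262 = -254)
453*(B + z) = 453*(-254 - 43) = 453*(-297) = -134541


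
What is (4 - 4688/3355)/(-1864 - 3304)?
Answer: -2183/4334660 ≈ -0.00050361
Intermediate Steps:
(4 - 4688/3355)/(-1864 - 3304) = (4 - 4688*1/3355)/(-5168) = (4 - 4688/3355)*(-1/5168) = (8732/3355)*(-1/5168) = -2183/4334660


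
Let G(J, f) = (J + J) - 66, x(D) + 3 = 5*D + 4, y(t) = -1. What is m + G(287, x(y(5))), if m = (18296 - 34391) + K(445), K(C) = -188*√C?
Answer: -15587 - 188*√445 ≈ -19553.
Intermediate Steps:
x(D) = 1 + 5*D (x(D) = -3 + (5*D + 4) = -3 + (4 + 5*D) = 1 + 5*D)
G(J, f) = -66 + 2*J (G(J, f) = 2*J - 66 = -66 + 2*J)
m = -16095 - 188*√445 (m = (18296 - 34391) - 188*√445 = -16095 - 188*√445 ≈ -20061.)
m + G(287, x(y(5))) = (-16095 - 188*√445) + (-66 + 2*287) = (-16095 - 188*√445) + (-66 + 574) = (-16095 - 188*√445) + 508 = -15587 - 188*√445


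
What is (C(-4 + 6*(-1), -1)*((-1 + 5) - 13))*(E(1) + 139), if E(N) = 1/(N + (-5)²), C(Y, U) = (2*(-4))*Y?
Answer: -1301400/13 ≈ -1.0011e+5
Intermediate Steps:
C(Y, U) = -8*Y
E(N) = 1/(25 + N) (E(N) = 1/(N + 25) = 1/(25 + N))
(C(-4 + 6*(-1), -1)*((-1 + 5) - 13))*(E(1) + 139) = ((-8*(-4 + 6*(-1)))*((-1 + 5) - 13))*(1/(25 + 1) + 139) = ((-8*(-4 - 6))*(4 - 13))*(1/26 + 139) = (-8*(-10)*(-9))*(1/26 + 139) = (80*(-9))*(3615/26) = -720*3615/26 = -1301400/13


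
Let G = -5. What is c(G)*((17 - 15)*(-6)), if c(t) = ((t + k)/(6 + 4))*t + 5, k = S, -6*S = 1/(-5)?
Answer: -449/5 ≈ -89.800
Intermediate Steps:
S = 1/30 (S = -1/6/(-5) = -1/6*(-1/5) = 1/30 ≈ 0.033333)
k = 1/30 ≈ 0.033333
c(t) = 5 + t*(1/300 + t/10) (c(t) = ((t + 1/30)/(6 + 4))*t + 5 = ((1/30 + t)/10)*t + 5 = ((1/30 + t)*(1/10))*t + 5 = (1/300 + t/10)*t + 5 = t*(1/300 + t/10) + 5 = 5 + t*(1/300 + t/10))
c(G)*((17 - 15)*(-6)) = (5 + (1/10)*(-5)**2 + (1/300)*(-5))*((17 - 15)*(-6)) = (5 + (1/10)*25 - 1/60)*(2*(-6)) = (5 + 5/2 - 1/60)*(-12) = (449/60)*(-12) = -449/5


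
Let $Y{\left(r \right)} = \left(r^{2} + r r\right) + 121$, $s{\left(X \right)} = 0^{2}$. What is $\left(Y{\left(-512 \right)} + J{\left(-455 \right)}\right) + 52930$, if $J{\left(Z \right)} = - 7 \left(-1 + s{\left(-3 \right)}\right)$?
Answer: $577346$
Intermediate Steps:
$s{\left(X \right)} = 0$
$Y{\left(r \right)} = 121 + 2 r^{2}$ ($Y{\left(r \right)} = \left(r^{2} + r^{2}\right) + 121 = 2 r^{2} + 121 = 121 + 2 r^{2}$)
$J{\left(Z \right)} = 7$ ($J{\left(Z \right)} = - 7 \left(-1 + 0\right) = \left(-7\right) \left(-1\right) = 7$)
$\left(Y{\left(-512 \right)} + J{\left(-455 \right)}\right) + 52930 = \left(\left(121 + 2 \left(-512\right)^{2}\right) + 7\right) + 52930 = \left(\left(121 + 2 \cdot 262144\right) + 7\right) + 52930 = \left(\left(121 + 524288\right) + 7\right) + 52930 = \left(524409 + 7\right) + 52930 = 524416 + 52930 = 577346$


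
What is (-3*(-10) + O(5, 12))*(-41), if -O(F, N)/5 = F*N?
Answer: 11070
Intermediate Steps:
O(F, N) = -5*F*N
(-3*(-10) + O(5, 12))*(-41) = (-3*(-10) - 5*5*12)*(-41) = (30 - 300)*(-41) = -270*(-41) = 11070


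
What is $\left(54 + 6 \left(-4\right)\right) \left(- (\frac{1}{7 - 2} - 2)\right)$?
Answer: $54$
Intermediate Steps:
$\left(54 + 6 \left(-4\right)\right) \left(- (\frac{1}{7 - 2} - 2)\right) = \left(54 - 24\right) \left(- (\frac{1}{5} - 2)\right) = 30 \left(- (\frac{1}{5} - 2)\right) = 30 \left(\left(-1\right) \left(- \frac{9}{5}\right)\right) = 30 \cdot \frac{9}{5} = 54$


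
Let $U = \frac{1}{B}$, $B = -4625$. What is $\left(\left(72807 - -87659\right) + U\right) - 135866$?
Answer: $\frac{113774999}{4625} \approx 24600.0$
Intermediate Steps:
$U = - \frac{1}{4625}$ ($U = \frac{1}{-4625} = - \frac{1}{4625} \approx -0.00021622$)
$\left(\left(72807 - -87659\right) + U\right) - 135866 = \left(\left(72807 - -87659\right) - \frac{1}{4625}\right) - 135866 = \left(\left(72807 + 87659\right) - \frac{1}{4625}\right) - 135866 = \left(160466 - \frac{1}{4625}\right) - 135866 = \frac{742155249}{4625} - 135866 = \frac{113774999}{4625}$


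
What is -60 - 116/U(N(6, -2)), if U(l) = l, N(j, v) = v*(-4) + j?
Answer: -478/7 ≈ -68.286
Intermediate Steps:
N(j, v) = j - 4*v (N(j, v) = -4*v + j = j - 4*v)
-60 - 116/U(N(6, -2)) = -60 - 116/(6 - 4*(-2)) = -60 - 116/(6 + 8) = -60 - 116/14 = -60 + (1/14)*(-116) = -60 - 58/7 = -478/7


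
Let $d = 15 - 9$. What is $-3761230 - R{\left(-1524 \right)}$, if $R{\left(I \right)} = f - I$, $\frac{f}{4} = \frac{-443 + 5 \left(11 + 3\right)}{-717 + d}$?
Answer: $- \frac{2675319586}{711} \approx -3.7628 \cdot 10^{6}$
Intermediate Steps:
$d = 6$
$f = \frac{1492}{711}$ ($f = 4 \frac{-443 + 5 \left(11 + 3\right)}{-717 + 6} = 4 \frac{-443 + 5 \cdot 14}{-711} = 4 \left(-443 + 70\right) \left(- \frac{1}{711}\right) = 4 \left(\left(-373\right) \left(- \frac{1}{711}\right)\right) = 4 \cdot \frac{373}{711} = \frac{1492}{711} \approx 2.0985$)
$R{\left(I \right)} = \frac{1492}{711} - I$
$-3761230 - R{\left(-1524 \right)} = -3761230 - \left(\frac{1492}{711} - -1524\right) = -3761230 - \left(\frac{1492}{711} + 1524\right) = -3761230 - \frac{1085056}{711} = - \frac{2675319586}{711}$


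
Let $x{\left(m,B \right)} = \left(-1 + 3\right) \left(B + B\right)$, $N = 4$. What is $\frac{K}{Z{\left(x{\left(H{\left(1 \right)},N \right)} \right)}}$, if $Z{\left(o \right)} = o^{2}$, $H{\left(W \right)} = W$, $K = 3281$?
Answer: $\frac{3281}{256} \approx 12.816$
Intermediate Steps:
$x{\left(m,B \right)} = 4 B$ ($x{\left(m,B \right)} = 2 \cdot 2 B = 4 B$)
$\frac{K}{Z{\left(x{\left(H{\left(1 \right)},N \right)} \right)}} = \frac{3281}{\left(4 \cdot 4\right)^{2}} = \frac{3281}{16^{2}} = \frac{3281}{256}$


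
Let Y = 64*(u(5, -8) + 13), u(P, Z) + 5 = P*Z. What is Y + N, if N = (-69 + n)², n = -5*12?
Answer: 14593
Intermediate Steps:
u(P, Z) = -5 + P*Z
n = -60
N = 16641 (N = (-69 - 60)² = (-129)² = 16641)
Y = -2048 (Y = 64*((-5 + 5*(-8)) + 13) = 64*((-5 - 40) + 13) = 64*(-45 + 13) = 64*(-32) = -2048)
Y + N = -2048 + 16641 = 14593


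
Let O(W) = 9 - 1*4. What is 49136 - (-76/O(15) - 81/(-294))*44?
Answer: 12199206/245 ≈ 49793.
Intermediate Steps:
O(W) = 5 (O(W) = 9 - 4 = 5)
49136 - (-76/O(15) - 81/(-294))*44 = 49136 - (-76/5 - 81/(-294))*44 = 49136 - (-76*⅕ - 81*(-1/294))*44 = 49136 - (-76/5 + 27/98)*44 = 49136 - (-7313)*44/490 = 49136 - 1*(-160886/245) = 49136 + 160886/245 = 12199206/245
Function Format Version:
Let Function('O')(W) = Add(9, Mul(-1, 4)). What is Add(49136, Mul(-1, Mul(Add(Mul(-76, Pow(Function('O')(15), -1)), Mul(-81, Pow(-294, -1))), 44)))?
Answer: Rational(12199206, 245) ≈ 49793.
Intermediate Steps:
Function('O')(W) = 5 (Function('O')(W) = Add(9, -4) = 5)
Add(49136, Mul(-1, Mul(Add(Mul(-76, Pow(Function('O')(15), -1)), Mul(-81, Pow(-294, -1))), 44))) = Add(49136, Mul(-1, Mul(Add(Mul(-76, Pow(5, -1)), Mul(-81, Pow(-294, -1))), 44))) = Add(49136, Mul(-1, Mul(Add(Mul(-76, Rational(1, 5)), Mul(-81, Rational(-1, 294))), 44))) = Add(49136, Mul(-1, Mul(Add(Rational(-76, 5), Rational(27, 98)), 44))) = Add(49136, Mul(-1, Mul(Rational(-7313, 490), 44))) = Add(49136, Mul(-1, Rational(-160886, 245))) = Add(49136, Rational(160886, 245)) = Rational(12199206, 245)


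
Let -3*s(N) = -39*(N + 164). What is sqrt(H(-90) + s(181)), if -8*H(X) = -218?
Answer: sqrt(18049)/2 ≈ 67.173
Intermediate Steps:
s(N) = 2132 + 13*N (s(N) = -(-13)*(N + 164) = -(-13)*(164 + N) = -(-6396 - 39*N)/3 = 2132 + 13*N)
H(X) = 109/4 (H(X) = -1/8*(-218) = 109/4)
sqrt(H(-90) + s(181)) = sqrt(109/4 + (2132 + 13*181)) = sqrt(109/4 + (2132 + 2353)) = sqrt(109/4 + 4485) = sqrt(18049/4) = sqrt(18049)/2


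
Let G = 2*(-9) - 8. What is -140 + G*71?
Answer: -1986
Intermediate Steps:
G = -26 (G = -18 - 8 = -26)
-140 + G*71 = -140 - 26*71 = -140 - 1846 = -1986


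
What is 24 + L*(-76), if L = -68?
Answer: 5192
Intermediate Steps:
24 + L*(-76) = 24 - 68*(-76) = 24 + 5168 = 5192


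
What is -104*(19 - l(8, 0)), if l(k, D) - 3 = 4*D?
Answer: -1664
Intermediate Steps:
l(k, D) = 3 + 4*D
-104*(19 - l(8, 0)) = -104*(19 - (3 + 4*0)) = -104*(19 - (3 + 0)) = -104*(19 - 1*3) = -104*(19 - 3) = -104*16 = -1664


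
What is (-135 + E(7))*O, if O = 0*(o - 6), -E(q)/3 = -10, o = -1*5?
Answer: 0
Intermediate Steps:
o = -5
E(q) = 30 (E(q) = -3*(-10) = 30)
O = 0 (O = 0*(-5 - 6) = 0*(-11) = 0)
(-135 + E(7))*O = (-135 + 30)*0 = -105*0 = 0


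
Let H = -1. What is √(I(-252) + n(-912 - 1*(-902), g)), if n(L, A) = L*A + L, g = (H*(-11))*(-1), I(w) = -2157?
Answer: 11*I*√17 ≈ 45.354*I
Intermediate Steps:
g = -11 (g = -1*(-11)*(-1) = 11*(-1) = -11)
n(L, A) = L + A*L (n(L, A) = A*L + L = L + A*L)
√(I(-252) + n(-912 - 1*(-902), g)) = √(-2157 + (-912 - 1*(-902))*(1 - 11)) = √(-2157 + (-912 + 902)*(-10)) = √(-2157 - 10*(-10)) = √(-2157 + 100) = √(-2057) = 11*I*√17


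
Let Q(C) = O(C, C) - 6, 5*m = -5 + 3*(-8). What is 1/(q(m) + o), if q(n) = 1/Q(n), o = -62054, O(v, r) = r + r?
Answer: -88/5460757 ≈ -1.6115e-5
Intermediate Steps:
O(v, r) = 2*r
m = -29/5 (m = (-5 + 3*(-8))/5 = (-5 - 24)/5 = (⅕)*(-29) = -29/5 ≈ -5.8000)
Q(C) = -6 + 2*C (Q(C) = 2*C - 6 = -6 + 2*C)
q(n) = 1/(-6 + 2*n)
1/(q(m) + o) = 1/(1/(2*(-3 - 29/5)) - 62054) = 1/(1/(2*(-44/5)) - 62054) = 1/((½)*(-5/44) - 62054) = 1/(-5/88 - 62054) = 1/(-5460757/88) = -88/5460757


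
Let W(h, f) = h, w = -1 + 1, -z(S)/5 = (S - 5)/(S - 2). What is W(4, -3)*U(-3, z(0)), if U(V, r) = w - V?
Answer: 12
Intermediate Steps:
z(S) = -5*(-5 + S)/(-2 + S) (z(S) = -5*(S - 5)/(S - 2) = -5*(-5 + S)/(-2 + S))
w = 0
U(V, r) = -V (U(V, r) = 0 - V = -V)
W(4, -3)*U(-3, z(0)) = 4*(-1*(-3)) = 4*3 = 12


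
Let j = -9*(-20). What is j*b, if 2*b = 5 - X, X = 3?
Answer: 180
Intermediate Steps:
j = 180
b = 1 (b = (5 - 1*3)/2 = (5 - 3)/2 = (½)*2 = 1)
j*b = 180*1 = 180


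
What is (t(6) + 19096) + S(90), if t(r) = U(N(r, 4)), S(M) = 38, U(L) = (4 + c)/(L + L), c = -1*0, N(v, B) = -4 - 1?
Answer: 95668/5 ≈ 19134.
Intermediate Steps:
N(v, B) = -5
c = 0
U(L) = 2/L (U(L) = (4 + 0)/(L + L) = 4/((2*L)) = 4*(1/(2*L)) = 2/L)
t(r) = -⅖ (t(r) = 2/(-5) = 2*(-⅕) = -⅖)
(t(6) + 19096) + S(90) = (-⅖ + 19096) + 38 = 95478/5 + 38 = 95668/5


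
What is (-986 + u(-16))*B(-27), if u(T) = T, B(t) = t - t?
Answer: 0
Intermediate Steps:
B(t) = 0
(-986 + u(-16))*B(-27) = (-986 - 16)*0 = -1002*0 = 0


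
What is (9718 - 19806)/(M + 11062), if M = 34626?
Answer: -1261/5711 ≈ -0.22080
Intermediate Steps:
(9718 - 19806)/(M + 11062) = (9718 - 19806)/(34626 + 11062) = -10088/45688 = -10088*1/45688 = -1261/5711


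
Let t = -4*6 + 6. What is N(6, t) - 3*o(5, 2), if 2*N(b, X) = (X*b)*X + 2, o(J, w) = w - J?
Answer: 982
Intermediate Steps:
t = -18 (t = -24 + 6 = -18)
N(b, X) = 1 + b*X²/2 (N(b, X) = ((X*b)*X + 2)/2 = (b*X² + 2)/2 = (2 + b*X²)/2 = 1 + b*X²/2)
N(6, t) - 3*o(5, 2) = (1 + (½)*6*(-18)²) - 3*(2 - 1*5) = (1 + (½)*6*324) - 3*(2 - 5) = (1 + 972) - 3*(-3) = 973 + 9 = 982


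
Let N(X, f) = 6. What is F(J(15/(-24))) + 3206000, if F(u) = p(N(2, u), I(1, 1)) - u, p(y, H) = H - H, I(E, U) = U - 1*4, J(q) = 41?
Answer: 3205959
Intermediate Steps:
I(E, U) = -4 + U (I(E, U) = U - 4 = -4 + U)
p(y, H) = 0
F(u) = -u (F(u) = 0 - u = -u)
F(J(15/(-24))) + 3206000 = -1*41 + 3206000 = -41 + 3206000 = 3205959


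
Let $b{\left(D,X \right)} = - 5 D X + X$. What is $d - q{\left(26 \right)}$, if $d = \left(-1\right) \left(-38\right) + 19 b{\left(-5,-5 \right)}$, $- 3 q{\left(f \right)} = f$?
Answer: $- \frac{7270}{3} \approx -2423.3$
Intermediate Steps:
$b{\left(D,X \right)} = X - 5 D X$ ($b{\left(D,X \right)} = - 5 D X + X = X - 5 D X$)
$q{\left(f \right)} = - \frac{f}{3}$
$d = -2432$ ($d = \left(-1\right) \left(-38\right) + 19 \left(- 5 \left(1 - -25\right)\right) = 38 + 19 \left(- 5 \left(1 + 25\right)\right) = 38 + 19 \left(\left(-5\right) 26\right) = 38 + 19 \left(-130\right) = 38 - 2470 = -2432$)
$d - q{\left(26 \right)} = -2432 - \left(- \frac{1}{3}\right) 26 = -2432 - - \frac{26}{3} = -2432 + \frac{26}{3} = - \frac{7270}{3}$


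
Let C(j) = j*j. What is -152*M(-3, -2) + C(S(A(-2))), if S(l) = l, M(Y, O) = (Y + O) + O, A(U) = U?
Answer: 1068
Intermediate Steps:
M(Y, O) = Y + 2*O (M(Y, O) = (O + Y) + O = Y + 2*O)
C(j) = j²
-152*M(-3, -2) + C(S(A(-2))) = -152*(-3 + 2*(-2)) + (-2)² = -152*(-3 - 4) + 4 = -152*(-7) + 4 = 1064 + 4 = 1068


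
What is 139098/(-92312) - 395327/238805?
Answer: -34855361957/11022283580 ≈ -3.1623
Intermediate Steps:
139098/(-92312) - 395327/238805 = 139098*(-1/92312) - 395327*1/238805 = -69549/46156 - 395327/238805 = -34855361957/11022283580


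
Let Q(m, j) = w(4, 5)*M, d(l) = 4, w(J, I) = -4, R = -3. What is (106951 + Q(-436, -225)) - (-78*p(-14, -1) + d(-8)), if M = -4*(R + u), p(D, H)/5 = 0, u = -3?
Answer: 106851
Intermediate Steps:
p(D, H) = 0 (p(D, H) = 5*0 = 0)
M = 24 (M = -4*(-3 - 3) = -4*(-6) = 24)
Q(m, j) = -96 (Q(m, j) = -4*24 = -96)
(106951 + Q(-436, -225)) - (-78*p(-14, -1) + d(-8)) = (106951 - 96) - (-78*0 + 4) = 106855 - (0 + 4) = 106855 - 1*4 = 106855 - 4 = 106851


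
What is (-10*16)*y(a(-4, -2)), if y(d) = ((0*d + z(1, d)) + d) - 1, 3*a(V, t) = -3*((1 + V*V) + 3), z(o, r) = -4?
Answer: 4000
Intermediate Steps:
a(V, t) = -4 - V² (a(V, t) = (-3*((1 + V*V) + 3))/3 = (-3*((1 + V²) + 3))/3 = (-3*(4 + V²))/3 = (-12 - 3*V²)/3 = -4 - V²)
y(d) = -5 + d (y(d) = ((0*d - 4) + d) - 1 = ((0 - 4) + d) - 1 = (-4 + d) - 1 = -5 + d)
(-10*16)*y(a(-4, -2)) = (-10*16)*(-5 + (-4 - 1*(-4)²)) = -160*(-5 + (-4 - 1*16)) = -160*(-5 + (-4 - 16)) = -160*(-5 - 20) = -160*(-25) = 4000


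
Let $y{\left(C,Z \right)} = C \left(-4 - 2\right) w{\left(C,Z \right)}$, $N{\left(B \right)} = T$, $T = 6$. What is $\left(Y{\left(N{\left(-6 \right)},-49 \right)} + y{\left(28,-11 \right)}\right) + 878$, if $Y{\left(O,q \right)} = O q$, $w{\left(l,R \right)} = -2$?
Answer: $920$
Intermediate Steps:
$N{\left(B \right)} = 6$
$y{\left(C,Z \right)} = 12 C$ ($y{\left(C,Z \right)} = C \left(-4 - 2\right) \left(-2\right) = C \left(-6\right) \left(-2\right) = - 6 C \left(-2\right) = 12 C$)
$\left(Y{\left(N{\left(-6 \right)},-49 \right)} + y{\left(28,-11 \right)}\right) + 878 = \left(6 \left(-49\right) + 12 \cdot 28\right) + 878 = \left(-294 + 336\right) + 878 = 42 + 878 = 920$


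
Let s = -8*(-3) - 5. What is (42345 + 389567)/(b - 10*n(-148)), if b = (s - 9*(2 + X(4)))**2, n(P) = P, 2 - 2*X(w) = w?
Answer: 107978/395 ≈ 273.36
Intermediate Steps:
X(w) = 1 - w/2
s = 19 (s = 24 - 5 = 19)
b = 100 (b = (19 - 9*(2 + (1 - 1/2*4)))**2 = (19 - 9*(2 + (1 - 2)))**2 = (19 - 9*(2 - 1))**2 = (19 - 9*1)**2 = (19 - 9)**2 = 10**2 = 100)
(42345 + 389567)/(b - 10*n(-148)) = (42345 + 389567)/(100 - 10*(-148)) = 431912/(100 + 1480) = 431912/1580 = 431912*(1/1580) = 107978/395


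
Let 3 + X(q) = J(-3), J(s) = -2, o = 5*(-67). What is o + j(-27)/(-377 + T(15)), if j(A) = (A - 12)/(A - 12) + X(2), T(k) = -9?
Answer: -64653/193 ≈ -334.99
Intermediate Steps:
o = -335
X(q) = -5 (X(q) = -3 - 2 = -5)
j(A) = -4 (j(A) = (A - 12)/(A - 12) - 5 = (-12 + A)/(-12 + A) - 5 = 1 - 5 = -4)
o + j(-27)/(-377 + T(15)) = -335 - 4/(-377 - 9) = -335 - 4/(-386) = -335 - 1/386*(-4) = -335 + 2/193 = -64653/193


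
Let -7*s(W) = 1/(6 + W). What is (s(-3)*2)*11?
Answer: -22/21 ≈ -1.0476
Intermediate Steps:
s(W) = -1/(7*(6 + W))
(s(-3)*2)*11 = (-1/(42 + 7*(-3))*2)*11 = (-1/(42 - 21)*2)*11 = (-1/21*2)*11 = (-1*1/21*2)*11 = -1/21*2*11 = -2/21*11 = -22/21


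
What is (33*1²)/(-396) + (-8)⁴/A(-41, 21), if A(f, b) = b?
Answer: 5459/28 ≈ 194.96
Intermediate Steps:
(33*1²)/(-396) + (-8)⁴/A(-41, 21) = (33*1²)/(-396) + (-8)⁴/21 = (33*1)*(-1/396) + 4096*(1/21) = 33*(-1/396) + 4096/21 = -1/12 + 4096/21 = 5459/28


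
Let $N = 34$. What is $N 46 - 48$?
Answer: $1516$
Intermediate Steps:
$N 46 - 48 = 34 \cdot 46 - 48 = 1564 - 48 = 1516$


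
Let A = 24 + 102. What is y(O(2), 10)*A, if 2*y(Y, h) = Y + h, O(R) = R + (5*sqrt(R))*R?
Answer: 756 + 630*sqrt(2) ≈ 1647.0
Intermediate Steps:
A = 126
O(R) = R + 5*R**(3/2)
y(Y, h) = Y/2 + h/2 (y(Y, h) = (Y + h)/2 = Y/2 + h/2)
y(O(2), 10)*A = ((2 + 5*2**(3/2))/2 + (1/2)*10)*126 = ((2 + 5*(2*sqrt(2)))/2 + 5)*126 = ((2 + 10*sqrt(2))/2 + 5)*126 = ((1 + 5*sqrt(2)) + 5)*126 = (6 + 5*sqrt(2))*126 = 756 + 630*sqrt(2)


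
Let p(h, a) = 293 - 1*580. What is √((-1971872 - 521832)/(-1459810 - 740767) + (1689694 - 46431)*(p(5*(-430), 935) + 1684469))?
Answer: √13401988382204442490268722/2200577 ≈ 1.6636e+6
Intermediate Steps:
p(h, a) = -287 (p(h, a) = 293 - 580 = -287)
√((-1971872 - 521832)/(-1459810 - 740767) + (1689694 - 46431)*(p(5*(-430), 935) + 1684469)) = √((-1971872 - 521832)/(-1459810 - 740767) + (1689694 - 46431)*(-287 + 1684469)) = √(-2493704/(-2200577) + 1643263*1684182) = √(-2493704*(-1/2200577) + 2767553965866) = √(2493704/2200577 + 2767553965866) = √(6090215603545998386/2200577) = √13401988382204442490268722/2200577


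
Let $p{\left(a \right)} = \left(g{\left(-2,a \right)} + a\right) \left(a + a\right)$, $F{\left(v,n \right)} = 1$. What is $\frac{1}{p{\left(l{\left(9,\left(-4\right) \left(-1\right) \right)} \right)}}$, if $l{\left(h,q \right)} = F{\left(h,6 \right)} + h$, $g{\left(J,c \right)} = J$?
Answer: $\frac{1}{160} \approx 0.00625$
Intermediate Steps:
$l{\left(h,q \right)} = 1 + h$
$p{\left(a \right)} = 2 a \left(-2 + a\right)$ ($p{\left(a \right)} = \left(-2 + a\right) \left(a + a\right) = \left(-2 + a\right) 2 a = 2 a \left(-2 + a\right)$)
$\frac{1}{p{\left(l{\left(9,\left(-4\right) \left(-1\right) \right)} \right)}} = \frac{1}{2 \left(1 + 9\right) \left(-2 + \left(1 + 9\right)\right)} = \frac{1}{2 \cdot 10 \left(-2 + 10\right)} = \frac{1}{2 \cdot 10 \cdot 8} = \frac{1}{160}$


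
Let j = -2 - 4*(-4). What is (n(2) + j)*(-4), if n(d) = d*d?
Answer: -72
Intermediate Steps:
n(d) = d²
j = 14 (j = -2 + 16 = 14)
(n(2) + j)*(-4) = (2² + 14)*(-4) = (4 + 14)*(-4) = 18*(-4) = -72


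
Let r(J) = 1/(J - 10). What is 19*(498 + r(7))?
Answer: 28367/3 ≈ 9455.7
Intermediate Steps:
r(J) = 1/(-10 + J)
19*(498 + r(7)) = 19*(498 + 1/(-10 + 7)) = 19*(498 + 1/(-3)) = 19*(498 - ⅓) = 19*(1493/3) = 28367/3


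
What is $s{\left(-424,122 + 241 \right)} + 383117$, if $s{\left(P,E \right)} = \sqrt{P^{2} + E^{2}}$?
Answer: $383117 + \sqrt{311545} \approx 3.8368 \cdot 10^{5}$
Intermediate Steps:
$s{\left(P,E \right)} = \sqrt{E^{2} + P^{2}}$
$s{\left(-424,122 + 241 \right)} + 383117 = \sqrt{\left(122 + 241\right)^{2} + \left(-424\right)^{2}} + 383117 = \sqrt{363^{2} + 179776} + 383117 = \sqrt{131769 + 179776} + 383117 = \sqrt{311545} + 383117 = 383117 + \sqrt{311545}$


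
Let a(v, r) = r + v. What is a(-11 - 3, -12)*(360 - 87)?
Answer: -7098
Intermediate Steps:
a(-11 - 3, -12)*(360 - 87) = (-12 + (-11 - 3))*(360 - 87) = (-12 - 14)*273 = -26*273 = -7098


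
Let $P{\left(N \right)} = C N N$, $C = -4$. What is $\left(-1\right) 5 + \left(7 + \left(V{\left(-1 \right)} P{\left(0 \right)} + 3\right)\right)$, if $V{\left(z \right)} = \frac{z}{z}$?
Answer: $5$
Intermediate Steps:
$V{\left(z \right)} = 1$
$P{\left(N \right)} = - 4 N^{2}$ ($P{\left(N \right)} = - 4 N N = - 4 N^{2}$)
$\left(-1\right) 5 + \left(7 + \left(V{\left(-1 \right)} P{\left(0 \right)} + 3\right)\right) = \left(-1\right) 5 + \left(7 + \left(1 \left(- 4 \cdot 0^{2}\right) + 3\right)\right) = -5 + \left(7 + \left(1 \left(\left(-4\right) 0\right) + 3\right)\right) = -5 + \left(7 + \left(1 \cdot 0 + 3\right)\right) = -5 + \left(7 + \left(0 + 3\right)\right) = -5 + \left(7 + 3\right) = -5 + 10 = 5$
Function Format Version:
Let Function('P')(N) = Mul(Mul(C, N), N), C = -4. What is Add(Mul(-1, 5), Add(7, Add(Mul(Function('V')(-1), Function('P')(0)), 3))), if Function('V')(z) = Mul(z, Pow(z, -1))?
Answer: 5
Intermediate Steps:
Function('V')(z) = 1
Function('P')(N) = Mul(-4, Pow(N, 2)) (Function('P')(N) = Mul(Mul(-4, N), N) = Mul(-4, Pow(N, 2)))
Add(Mul(-1, 5), Add(7, Add(Mul(Function('V')(-1), Function('P')(0)), 3))) = Add(Mul(-1, 5), Add(7, Add(Mul(1, Mul(-4, Pow(0, 2))), 3))) = Add(-5, Add(7, Add(Mul(1, Mul(-4, 0)), 3))) = Add(-5, Add(7, Add(Mul(1, 0), 3))) = Add(-5, Add(7, Add(0, 3))) = Add(-5, Add(7, 3)) = Add(-5, 10) = 5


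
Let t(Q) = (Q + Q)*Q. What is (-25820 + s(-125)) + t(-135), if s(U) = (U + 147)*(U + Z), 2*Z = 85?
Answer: 8815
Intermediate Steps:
Z = 85/2 (Z = (½)*85 = 85/2 ≈ 42.500)
s(U) = (147 + U)*(85/2 + U) (s(U) = (U + 147)*(U + 85/2) = (147 + U)*(85/2 + U))
t(Q) = 2*Q² (t(Q) = (2*Q)*Q = 2*Q²)
(-25820 + s(-125)) + t(-135) = (-25820 + (12495/2 + (-125)² + (379/2)*(-125))) + 2*(-135)² = (-25820 + (12495/2 + 15625 - 47375/2)) + 2*18225 = (-25820 - 1815) + 36450 = -27635 + 36450 = 8815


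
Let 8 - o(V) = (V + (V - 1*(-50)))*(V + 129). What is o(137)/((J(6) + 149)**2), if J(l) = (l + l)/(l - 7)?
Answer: -86176/18769 ≈ -4.5914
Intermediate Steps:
J(l) = 2*l/(-7 + l) (J(l) = (2*l)/(-7 + l) = 2*l/(-7 + l))
o(V) = 8 - (50 + 2*V)*(129 + V) (o(V) = 8 - (V + (V - 1*(-50)))*(V + 129) = 8 - (V + (V + 50))*(129 + V) = 8 - (V + (50 + V))*(129 + V) = 8 - (50 + 2*V)*(129 + V))
o(137)/((J(6) + 149)**2) = (-6442 - 308*137 - 2*137**2)/((2*6/(-7 + 6) + 149)**2) = (-6442 - 42196 - 2*18769)/((2*6/(-1) + 149)**2) = (-6442 - 42196 - 37538)/((2*6*(-1) + 149)**2) = -86176/(-12 + 149)**2 = -86176/(137**2) = -86176/18769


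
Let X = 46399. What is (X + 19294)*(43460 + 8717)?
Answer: 3427663661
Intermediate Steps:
(X + 19294)*(43460 + 8717) = (46399 + 19294)*(43460 + 8717) = 65693*52177 = 3427663661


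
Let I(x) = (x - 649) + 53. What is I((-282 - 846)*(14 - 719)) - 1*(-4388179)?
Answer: 5182823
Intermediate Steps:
I(x) = -596 + x (I(x) = (-649 + x) + 53 = -596 + x)
I((-282 - 846)*(14 - 719)) - 1*(-4388179) = (-596 + (-282 - 846)*(14 - 719)) - 1*(-4388179) = (-596 - 1128*(-705)) + 4388179 = (-596 + 795240) + 4388179 = 794644 + 4388179 = 5182823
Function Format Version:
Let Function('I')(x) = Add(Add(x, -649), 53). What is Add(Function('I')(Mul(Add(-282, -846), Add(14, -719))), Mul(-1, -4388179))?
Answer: 5182823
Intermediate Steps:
Function('I')(x) = Add(-596, x) (Function('I')(x) = Add(Add(-649, x), 53) = Add(-596, x))
Add(Function('I')(Mul(Add(-282, -846), Add(14, -719))), Mul(-1, -4388179)) = Add(Add(-596, Mul(Add(-282, -846), Add(14, -719))), Mul(-1, -4388179)) = Add(Add(-596, Mul(-1128, -705)), 4388179) = Add(Add(-596, 795240), 4388179) = Add(794644, 4388179) = 5182823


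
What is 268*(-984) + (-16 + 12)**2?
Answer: -263696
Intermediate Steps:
268*(-984) + (-16 + 12)**2 = -263712 + (-4)**2 = -263712 + 16 = -263696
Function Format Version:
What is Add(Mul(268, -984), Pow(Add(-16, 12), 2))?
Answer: -263696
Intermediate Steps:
Add(Mul(268, -984), Pow(Add(-16, 12), 2)) = Add(-263712, Pow(-4, 2)) = Add(-263712, 16) = -263696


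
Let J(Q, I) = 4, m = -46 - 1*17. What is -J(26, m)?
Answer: -4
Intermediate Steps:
m = -63 (m = -46 - 17 = -63)
-J(26, m) = -1*4 = -4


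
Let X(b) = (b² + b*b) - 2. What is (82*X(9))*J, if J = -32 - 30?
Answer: -813440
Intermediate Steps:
X(b) = -2 + 2*b² (X(b) = (b² + b²) - 2 = 2*b² - 2 = -2 + 2*b²)
J = -62
(82*X(9))*J = (82*(-2 + 2*9²))*(-62) = (82*(-2 + 2*81))*(-62) = (82*(-2 + 162))*(-62) = (82*160)*(-62) = 13120*(-62) = -813440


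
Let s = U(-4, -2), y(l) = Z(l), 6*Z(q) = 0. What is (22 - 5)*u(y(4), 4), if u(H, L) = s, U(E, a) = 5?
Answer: 85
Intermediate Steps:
Z(q) = 0 (Z(q) = (⅙)*0 = 0)
y(l) = 0
s = 5
u(H, L) = 5
(22 - 5)*u(y(4), 4) = (22 - 5)*5 = 17*5 = 85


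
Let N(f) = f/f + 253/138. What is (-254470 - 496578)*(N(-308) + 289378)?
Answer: -652016688340/3 ≈ -2.1734e+11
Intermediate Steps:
N(f) = 17/6 (N(f) = 1 + 253*(1/138) = 1 + 11/6 = 17/6)
(-254470 - 496578)*(N(-308) + 289378) = (-254470 - 496578)*(17/6 + 289378) = -751048*1736285/6 = -652016688340/3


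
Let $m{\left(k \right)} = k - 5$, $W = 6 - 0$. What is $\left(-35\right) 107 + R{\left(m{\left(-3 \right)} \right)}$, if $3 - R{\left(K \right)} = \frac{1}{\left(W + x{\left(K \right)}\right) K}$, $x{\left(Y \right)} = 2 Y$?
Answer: $- \frac{299361}{80} \approx -3742.0$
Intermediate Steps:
$W = 6$ ($W = 6 + 0 = 6$)
$m{\left(k \right)} = -5 + k$
$R{\left(K \right)} = 3 - \frac{1}{K \left(6 + 2 K\right)}$ ($R{\left(K \right)} = 3 - \frac{1}{\left(6 + 2 K\right) K} = 3 - \frac{1}{K \left(6 + 2 K\right)}$)
$\left(-35\right) 107 + R{\left(m{\left(-3 \right)} \right)} = \left(-35\right) 107 + \frac{-1 + 6 \left(-5 - 3\right)^{2} + 18 \left(-5 - 3\right)}{2 \left(-5 - 3\right) \left(3 - 8\right)} = -3745 + \frac{-1 + 6 \left(-8\right)^{2} + 18 \left(-8\right)}{2 \left(-8\right) \left(3 - 8\right)} = -3745 + \frac{1}{2} \left(- \frac{1}{8}\right) \frac{1}{-5} \left(-1 + 6 \cdot 64 - 144\right) = -3745 + \frac{1}{2} \left(- \frac{1}{8}\right) \left(- \frac{1}{5}\right) \left(-1 + 384 - 144\right) = -3745 + \frac{1}{2} \left(- \frac{1}{8}\right) \left(- \frac{1}{5}\right) 239 = -3745 + \frac{239}{80} = - \frac{299361}{80}$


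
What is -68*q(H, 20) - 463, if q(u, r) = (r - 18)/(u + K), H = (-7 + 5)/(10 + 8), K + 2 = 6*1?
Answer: -17429/35 ≈ -497.97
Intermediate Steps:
K = 4 (K = -2 + 6*1 = -2 + 6 = 4)
H = -1/9 (H = -2/18 = -2*1/18 = -1/9 ≈ -0.11111)
q(u, r) = (-18 + r)/(4 + u) (q(u, r) = (r - 18)/(u + 4) = (-18 + r)/(4 + u))
-68*q(H, 20) - 463 = -68*(-18 + 20)/(4 - 1/9) - 463 = -68*2/35/9 - 463 = -612*2/35 - 463 = -68*18/35 - 463 = -1224/35 - 463 = -17429/35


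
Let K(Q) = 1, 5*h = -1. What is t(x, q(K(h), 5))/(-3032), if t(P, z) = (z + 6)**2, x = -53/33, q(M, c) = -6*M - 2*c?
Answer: -25/758 ≈ -0.032982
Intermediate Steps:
h = -1/5 (h = (1/5)*(-1) = -1/5 ≈ -0.20000)
x = -53/33 (x = -53*1/33 = -53/33 ≈ -1.6061)
t(P, z) = (6 + z)**2
t(x, q(K(h), 5))/(-3032) = (6 + (-6*1 - 2*5))**2/(-3032) = (6 + (-6 - 10))**2*(-1/3032) = (6 - 16)**2*(-1/3032) = (-10)**2*(-1/3032) = 100*(-1/3032) = -25/758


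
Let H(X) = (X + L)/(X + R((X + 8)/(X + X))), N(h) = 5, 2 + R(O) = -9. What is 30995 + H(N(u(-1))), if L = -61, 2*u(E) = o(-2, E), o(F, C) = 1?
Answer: 93013/3 ≈ 31004.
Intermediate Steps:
u(E) = ½ (u(E) = (½)*1 = ½)
R(O) = -11 (R(O) = -2 - 9 = -11)
H(X) = (-61 + X)/(-11 + X) (H(X) = (X - 61)/(X - 11) = (-61 + X)/(-11 + X))
30995 + H(N(u(-1))) = 30995 + (-61 + 5)/(-11 + 5) = 30995 - 56/(-6) = 30995 - ⅙*(-56) = 30995 + 28/3 = 93013/3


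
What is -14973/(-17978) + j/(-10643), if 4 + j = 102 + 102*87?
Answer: -1940977/191339854 ≈ -0.010144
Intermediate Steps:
j = 8972 (j = -4 + (102 + 102*87) = -4 + (102 + 8874) = -4 + 8976 = 8972)
-14973/(-17978) + j/(-10643) = -14973/(-17978) + 8972/(-10643) = -14973*(-1/17978) + 8972*(-1/10643) = 14973/17978 - 8972/10643 = -1940977/191339854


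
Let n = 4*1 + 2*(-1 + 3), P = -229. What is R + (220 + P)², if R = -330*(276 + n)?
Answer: -93639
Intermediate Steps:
n = 8 (n = 4 + 2*2 = 4 + 4 = 8)
R = -93720 (R = -330*(276 + 8) = -330*284 = -93720)
R + (220 + P)² = -93720 + (220 - 229)² = -93720 + (-9)² = -93720 + 81 = -93639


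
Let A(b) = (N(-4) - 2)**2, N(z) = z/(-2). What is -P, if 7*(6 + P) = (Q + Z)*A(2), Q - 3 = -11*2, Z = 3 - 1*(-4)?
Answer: 6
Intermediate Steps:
N(z) = -z/2 (N(z) = z*(-1/2) = -z/2)
Z = 7 (Z = 3 + 4 = 7)
Q = -19 (Q = 3 - 11*2 = 3 - 22 = -19)
A(b) = 0 (A(b) = (-1/2*(-4) - 2)**2 = (2 - 2)**2 = 0**2 = 0)
P = -6 (P = -6 + ((-19 + 7)*0)/7 = -6 + (-12*0)/7 = -6 + (1/7)*0 = -6 + 0 = -6)
-P = -1*(-6) = 6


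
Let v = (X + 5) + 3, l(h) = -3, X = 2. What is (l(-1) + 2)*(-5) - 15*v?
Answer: -145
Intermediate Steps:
v = 10 (v = (2 + 5) + 3 = 7 + 3 = 10)
(l(-1) + 2)*(-5) - 15*v = (-3 + 2)*(-5) - 15*10 = -1*(-5) - 150 = 5 - 150 = -145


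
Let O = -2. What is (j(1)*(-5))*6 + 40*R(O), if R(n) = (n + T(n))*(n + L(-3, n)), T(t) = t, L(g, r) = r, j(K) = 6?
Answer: 460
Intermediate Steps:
R(n) = 4*n² (R(n) = (n + n)*(n + n) = (2*n)*(2*n) = 4*n²)
(j(1)*(-5))*6 + 40*R(O) = (6*(-5))*6 + 40*(4*(-2)²) = -30*6 + 40*(4*4) = -180 + 40*16 = -180 + 640 = 460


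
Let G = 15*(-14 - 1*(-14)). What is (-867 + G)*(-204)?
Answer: 176868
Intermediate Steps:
G = 0 (G = 15*(-14 + 14) = 15*0 = 0)
(-867 + G)*(-204) = (-867 + 0)*(-204) = -867*(-204) = 176868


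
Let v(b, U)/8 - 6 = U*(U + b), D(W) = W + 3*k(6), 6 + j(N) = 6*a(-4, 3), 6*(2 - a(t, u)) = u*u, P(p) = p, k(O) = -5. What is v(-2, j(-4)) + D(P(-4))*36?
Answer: -516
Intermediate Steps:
a(t, u) = 2 - u²/6 (a(t, u) = 2 - u*u/6 = 2 - u²/6)
j(N) = -3 (j(N) = -6 + 6*(2 - ⅙*3²) = -6 + 6*(2 - ⅙*9) = -6 + 6*(2 - 3/2) = -6 + 6*(½) = -6 + 3 = -3)
D(W) = -15 + W (D(W) = W + 3*(-5) = W - 15 = -15 + W)
v(b, U) = 48 + 8*U*(U + b) (v(b, U) = 48 + 8*(U*(U + b)) = 48 + 8*U*(U + b))
v(-2, j(-4)) + D(P(-4))*36 = (48 + 8*(-3)² + 8*(-3)*(-2)) + (-15 - 4)*36 = (48 + 8*9 + 48) - 19*36 = (48 + 72 + 48) - 684 = 168 - 684 = -516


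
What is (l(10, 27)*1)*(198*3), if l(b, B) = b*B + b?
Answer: 166320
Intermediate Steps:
l(b, B) = b + B*b (l(b, B) = B*b + b = b + B*b)
(l(10, 27)*1)*(198*3) = ((10*(1 + 27))*1)*(198*3) = ((10*28)*1)*594 = (280*1)*594 = 280*594 = 166320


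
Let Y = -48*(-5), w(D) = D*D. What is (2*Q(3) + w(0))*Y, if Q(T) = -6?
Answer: -2880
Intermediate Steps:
w(D) = D²
Y = 240
(2*Q(3) + w(0))*Y = (2*(-6) + 0²)*240 = (-12 + 0)*240 = -12*240 = -2880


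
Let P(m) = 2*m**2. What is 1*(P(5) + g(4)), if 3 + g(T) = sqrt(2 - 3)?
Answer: 47 + I ≈ 47.0 + 1.0*I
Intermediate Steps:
g(T) = -3 + I (g(T) = -3 + sqrt(2 - 3) = -3 + sqrt(-1) = -3 + I)
1*(P(5) + g(4)) = 1*(2*5**2 + (-3 + I)) = 1*(2*25 + (-3 + I)) = 1*(50 + (-3 + I)) = 1*(47 + I) = 47 + I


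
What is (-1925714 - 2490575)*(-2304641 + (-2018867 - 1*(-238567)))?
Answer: 18040280003949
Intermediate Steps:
(-1925714 - 2490575)*(-2304641 + (-2018867 - 1*(-238567))) = -4416289*(-2304641 + (-2018867 + 238567)) = -4416289*(-2304641 - 1780300) = -4416289*(-4084941) = 18040280003949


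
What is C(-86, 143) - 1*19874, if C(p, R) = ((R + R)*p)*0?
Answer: -19874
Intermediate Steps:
C(p, R) = 0 (C(p, R) = ((2*R)*p)*0 = (2*R*p)*0 = 0)
C(-86, 143) - 1*19874 = 0 - 1*19874 = 0 - 19874 = -19874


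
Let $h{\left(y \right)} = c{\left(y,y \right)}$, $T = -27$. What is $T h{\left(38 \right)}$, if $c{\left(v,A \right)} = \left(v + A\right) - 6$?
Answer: $-1890$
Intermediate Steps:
$c{\left(v,A \right)} = -6 + A + v$ ($c{\left(v,A \right)} = \left(A + v\right) - 6 = -6 + A + v$)
$h{\left(y \right)} = -6 + 2 y$ ($h{\left(y \right)} = -6 + y + y = -6 + 2 y$)
$T h{\left(38 \right)} = - 27 \left(-6 + 2 \cdot 38\right) = - 27 \left(-6 + 76\right) = \left(-27\right) 70 = -1890$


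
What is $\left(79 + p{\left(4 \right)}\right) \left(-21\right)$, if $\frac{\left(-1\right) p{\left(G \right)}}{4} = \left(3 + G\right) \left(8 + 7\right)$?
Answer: $7161$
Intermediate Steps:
$p{\left(G \right)} = -180 - 60 G$ ($p{\left(G \right)} = - 4 \left(3 + G\right) \left(8 + 7\right) = - 4 \left(3 + G\right) 15 = - 4 \left(45 + 15 G\right) = -180 - 60 G$)
$\left(79 + p{\left(4 \right)}\right) \left(-21\right) = \left(79 - 420\right) \left(-21\right) = \left(-341\right) \left(-21\right) = 7161$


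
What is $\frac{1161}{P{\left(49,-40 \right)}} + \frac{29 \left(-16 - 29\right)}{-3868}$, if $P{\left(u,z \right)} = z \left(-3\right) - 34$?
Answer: $\frac{53523}{3868} \approx 13.837$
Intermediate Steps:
$P{\left(u,z \right)} = -34 - 3 z$ ($P{\left(u,z \right)} = - 3 z - 34 = -34 - 3 z$)
$\frac{1161}{P{\left(49,-40 \right)}} + \frac{29 \left(-16 - 29\right)}{-3868} = \frac{1161}{-34 - -120} + \frac{29 \left(-16 - 29\right)}{-3868} = \frac{1161}{-34 + 120} + 29 \left(-45\right) \left(- \frac{1}{3868}\right) = \frac{1161}{86} - - \frac{1305}{3868} = 1161 \cdot \frac{1}{86} + \frac{1305}{3868} = \frac{27}{2} + \frac{1305}{3868} = \frac{53523}{3868}$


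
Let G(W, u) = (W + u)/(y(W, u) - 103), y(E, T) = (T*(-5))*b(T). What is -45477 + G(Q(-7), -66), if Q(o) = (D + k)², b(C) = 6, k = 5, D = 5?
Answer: -85360295/1877 ≈ -45477.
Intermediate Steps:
Q(o) = 100 (Q(o) = (5 + 5)² = 10² = 100)
y(E, T) = -30*T (y(E, T) = (T*(-5))*6 = -5*T*6 = -30*T)
G(W, u) = (W + u)/(-103 - 30*u) (G(W, u) = (W + u)/(-30*u - 103) = (W + u)/(-103 - 30*u))
-45477 + G(Q(-7), -66) = -45477 + (-1*100 - 1*(-66))/(103 + 30*(-66)) = -45477 + (-100 + 66)/(103 - 1980) = -45477 - 34/(-1877) = -45477 - 1/1877*(-34) = -45477 + 34/1877 = -85360295/1877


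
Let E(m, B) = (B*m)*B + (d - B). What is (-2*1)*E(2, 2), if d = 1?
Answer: -14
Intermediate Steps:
E(m, B) = 1 - B + m*B² (E(m, B) = (B*m)*B + (1 - B) = m*B² + (1 - B) = 1 - B + m*B²)
(-2*1)*E(2, 2) = (-2*1)*(1 - 1*2 + 2*2²) = -2*(1 - 2 + 2*4) = -2*(1 - 2 + 8) = -2*7 = -14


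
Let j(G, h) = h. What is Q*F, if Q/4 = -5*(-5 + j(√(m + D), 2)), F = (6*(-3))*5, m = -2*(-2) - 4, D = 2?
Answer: -5400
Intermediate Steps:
m = 0 (m = 4 - 4 = 0)
F = -90 (F = -18*5 = -90)
Q = 60 (Q = 4*(-5*(-5 + 2)) = 4*(-5*(-3)) = 4*15 = 60)
Q*F = 60*(-90) = -5400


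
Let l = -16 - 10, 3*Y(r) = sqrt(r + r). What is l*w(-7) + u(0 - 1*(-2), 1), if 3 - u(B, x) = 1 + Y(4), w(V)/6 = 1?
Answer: -154 - 2*sqrt(2)/3 ≈ -154.94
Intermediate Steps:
Y(r) = sqrt(2)*sqrt(r)/3 (Y(r) = sqrt(r + r)/3 = sqrt(2*r)/3 = (sqrt(2)*sqrt(r))/3 = sqrt(2)*sqrt(r)/3)
w(V) = 6 (w(V) = 6*1 = 6)
u(B, x) = 2 - 2*sqrt(2)/3 (u(B, x) = 3 - (1 + sqrt(2)*sqrt(4)/3) = 3 - (1 + (1/3)*sqrt(2)*2) = 3 - (1 + 2*sqrt(2)/3) = 3 + (-1 - 2*sqrt(2)/3) = 2 - 2*sqrt(2)/3)
l = -26
l*w(-7) + u(0 - 1*(-2), 1) = -26*6 + (2 - 2*sqrt(2)/3) = -156 + (2 - 2*sqrt(2)/3) = -154 - 2*sqrt(2)/3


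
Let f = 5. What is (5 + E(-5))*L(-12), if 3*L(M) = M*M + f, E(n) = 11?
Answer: 2384/3 ≈ 794.67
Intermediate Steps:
L(M) = 5/3 + M²/3 (L(M) = (M*M + 5)/3 = (M² + 5)/3 = (5 + M²)/3 = 5/3 + M²/3)
(5 + E(-5))*L(-12) = (5 + 11)*(5/3 + (⅓)*(-12)²) = 16*(5/3 + (⅓)*144) = 16*(5/3 + 48) = 16*(149/3) = 2384/3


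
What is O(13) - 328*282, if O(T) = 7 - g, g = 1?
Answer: -92490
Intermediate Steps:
O(T) = 6 (O(T) = 7 - 1*1 = 7 - 1 = 6)
O(13) - 328*282 = 6 - 328*282 = 6 - 92496 = -92490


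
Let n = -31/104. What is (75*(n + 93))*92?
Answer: 16630725/26 ≈ 6.3964e+5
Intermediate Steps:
n = -31/104 (n = -31*1/104 = -31/104 ≈ -0.29808)
(75*(n + 93))*92 = (75*(-31/104 + 93))*92 = (75*(9641/104))*92 = (723075/104)*92 = 16630725/26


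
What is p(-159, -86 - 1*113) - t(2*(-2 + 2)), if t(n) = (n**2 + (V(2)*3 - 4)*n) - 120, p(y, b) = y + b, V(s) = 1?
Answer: -238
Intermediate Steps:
p(y, b) = b + y
t(n) = -120 + n**2 - n (t(n) = (n**2 + (1*3 - 4)*n) - 120 = (n**2 + (3 - 4)*n) - 120 = (n**2 - n) - 120 = -120 + n**2 - n)
p(-159, -86 - 1*113) - t(2*(-2 + 2)) = ((-86 - 1*113) - 159) - (-120 + (2*(-2 + 2))**2 - 2*(-2 + 2)) = ((-86 - 113) - 159) - (-120 + (2*0)**2 - 2*0) = (-199 - 159) - (-120 + 0**2 - 1*0) = -358 - (-120 + 0 + 0) = -358 - 1*(-120) = -358 + 120 = -238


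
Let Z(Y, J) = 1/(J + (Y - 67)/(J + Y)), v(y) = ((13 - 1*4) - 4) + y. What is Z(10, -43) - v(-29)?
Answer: 10885/454 ≈ 23.976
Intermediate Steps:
v(y) = 5 + y (v(y) = ((13 - 4) - 4) + y = (9 - 4) + y = 5 + y)
Z(Y, J) = 1/(J + (-67 + Y)/(J + Y))
Z(10, -43) - v(-29) = (-43 + 10)/(-67 + 10 + (-43)² - 43*10) - (5 - 29) = -33/(-67 + 10 + 1849 - 430) - 1*(-24) = -33/1362 + 24 = (1/1362)*(-33) + 24 = -11/454 + 24 = 10885/454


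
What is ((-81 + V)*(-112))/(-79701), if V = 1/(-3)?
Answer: -27328/239103 ≈ -0.11429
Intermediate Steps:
V = -⅓ ≈ -0.33333
((-81 + V)*(-112))/(-79701) = ((-81 - ⅓)*(-112))/(-79701) = -244/3*(-112)*(-1/79701) = (27328/3)*(-1/79701) = -27328/239103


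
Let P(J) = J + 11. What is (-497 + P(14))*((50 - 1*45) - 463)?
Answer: 216176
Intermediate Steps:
P(J) = 11 + J
(-497 + P(14))*((50 - 1*45) - 463) = (-497 + (11 + 14))*((50 - 1*45) - 463) = (-497 + 25)*((50 - 45) - 463) = -472*(5 - 463) = -472*(-458) = 216176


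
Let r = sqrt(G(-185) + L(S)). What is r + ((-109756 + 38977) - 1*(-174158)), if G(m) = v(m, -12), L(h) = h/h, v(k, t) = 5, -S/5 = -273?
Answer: 103379 + sqrt(6) ≈ 1.0338e+5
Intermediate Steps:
S = 1365 (S = -5*(-273) = 1365)
L(h) = 1
G(m) = 5
r = sqrt(6) (r = sqrt(5 + 1) = sqrt(6) ≈ 2.4495)
r + ((-109756 + 38977) - 1*(-174158)) = sqrt(6) + ((-109756 + 38977) - 1*(-174158)) = sqrt(6) + (-70779 + 174158) = sqrt(6) + 103379 = 103379 + sqrt(6)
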